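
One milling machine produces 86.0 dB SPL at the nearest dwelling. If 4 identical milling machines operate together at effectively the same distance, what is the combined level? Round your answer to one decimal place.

92.0 dB SPL

N identical incoherent sources raise the level by 10·log₁₀ N.
L_total = 86.0 + 10·log₁₀(4) = 86.0 + 6.021 = 92.02 dB SPL.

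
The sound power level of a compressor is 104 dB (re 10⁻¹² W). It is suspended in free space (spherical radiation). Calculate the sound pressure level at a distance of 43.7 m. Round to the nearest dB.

60 dB

Free-field spherical radiation: L_p = L_w − 10·log₁₀(4π·r²), r = 43.7 m.
4π·r² = 2.4e+04 m², 10·log₁₀ of that is 43.802 dB.
L_p = 104 − 43.802 = 60.20 dB.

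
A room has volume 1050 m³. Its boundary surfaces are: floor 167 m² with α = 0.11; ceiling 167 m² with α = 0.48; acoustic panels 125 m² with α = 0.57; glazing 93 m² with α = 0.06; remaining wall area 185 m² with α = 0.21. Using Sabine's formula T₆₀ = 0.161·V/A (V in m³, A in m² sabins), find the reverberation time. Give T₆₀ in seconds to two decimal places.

Summing Sᵢαᵢ: 167·0.11 + 167·0.48 + 125·0.57 + 93·0.06 + 185·0.21 = 214.21 m².
T₆₀ = 0.161 × 1050 / 214.21 = 0.789 s.

0.79 s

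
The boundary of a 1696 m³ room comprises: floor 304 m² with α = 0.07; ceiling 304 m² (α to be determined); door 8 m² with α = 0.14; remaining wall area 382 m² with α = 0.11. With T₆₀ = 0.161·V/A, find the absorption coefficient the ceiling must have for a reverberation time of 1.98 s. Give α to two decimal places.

0.24

Required total absorption A = 0.161·1696/1.98 = 137.91 m².
Absorption from the other surfaces = 304·0.07 + 8·0.14 + 382·0.11 = 64.42 m², so the ceiling must supply 73.49 m² over 304 m².
α = 73.49/304 = 0.242.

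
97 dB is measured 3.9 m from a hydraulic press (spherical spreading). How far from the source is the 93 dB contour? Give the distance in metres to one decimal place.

6.2 m

The 4.0 dB drop corresponds to a distance ratio of 10^(4.0/20) for a point source.
r₂ = 3.9·10^((97−93)/20) = 3.9·10^(4.0/20) = 6.18 m.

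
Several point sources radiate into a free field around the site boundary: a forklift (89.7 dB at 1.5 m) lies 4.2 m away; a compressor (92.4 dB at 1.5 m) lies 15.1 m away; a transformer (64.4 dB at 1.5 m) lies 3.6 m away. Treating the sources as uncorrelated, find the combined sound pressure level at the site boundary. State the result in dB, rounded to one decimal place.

Apply inverse-square spreading to bring every level to the receiver, then sum 10^(L/10).
forklift: 89.7 − 20·log₁₀(4.2/1.5) = 89.7 − 8.94 = 80.76 dB.
compressor: 92.4 − 20·log₁₀(15.1/1.5) = 92.4 − 20.06 = 72.34 dB.
transformer: 64.4 − 20·log₁₀(3.6/1.5) = 64.4 − 7.60 = 56.80 dB.
Σ 10^(L/10) = 1.367e+08 → L_total = 10·log₁₀(1.367e+08) = 81.36 dB.

81.4 dB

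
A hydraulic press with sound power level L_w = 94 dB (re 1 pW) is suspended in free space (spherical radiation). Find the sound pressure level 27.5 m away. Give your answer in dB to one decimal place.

The power spreads over a sphere of area 4π·r², so L_p = L_w − 10·log₁₀(4π·r²).
4π·r² = 9503 m², 10·log₁₀ of that is 39.779 dB.
L_p = 94 − 39.779 = 54.22 dB.

54.2 dB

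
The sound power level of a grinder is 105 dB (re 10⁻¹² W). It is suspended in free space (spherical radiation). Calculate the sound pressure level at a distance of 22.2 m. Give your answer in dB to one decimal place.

Free-field spherical radiation: L_p = L_w − 10·log₁₀(4π·r²), r = 22.2 m.
4π·r² = 6193 m², 10·log₁₀ of that is 37.919 dB.
L_p = 105 − 37.919 = 67.08 dB.

67.1 dB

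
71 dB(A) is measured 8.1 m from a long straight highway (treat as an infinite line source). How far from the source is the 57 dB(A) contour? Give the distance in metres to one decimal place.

203.5 m

The 14.0 dB drop corresponds to a distance ratio of 10^(14.0/10) for a line source.
r₂ = 8.1·10^((71−57)/10) = 8.1·10^(14.0/10) = 203.46 m.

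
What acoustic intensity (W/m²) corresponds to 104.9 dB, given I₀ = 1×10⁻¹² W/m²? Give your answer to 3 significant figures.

0.0309 W/m²

I/I₀ = 10^(104.9/10) = 3.09e+10, so I = 3.09e+10 × 10⁻¹² W/m².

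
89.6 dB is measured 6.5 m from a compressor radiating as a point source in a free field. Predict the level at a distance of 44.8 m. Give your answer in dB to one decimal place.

For a point source, L₂ = L₁ − 20·log₁₀(r₂/r₁).
L₂ = 89.6 − 20·log₁₀(44.8/6.5) = 89.6 − 16.767 = 72.83 dB.

72.8 dB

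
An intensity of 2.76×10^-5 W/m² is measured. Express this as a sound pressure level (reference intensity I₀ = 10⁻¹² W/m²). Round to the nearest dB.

Dividing by I₀ shifts the exponent by 12: I/I₀ = 2.76×10^7.
L = 10·(0.4409 + 7) = 74.41 dB.

74 dB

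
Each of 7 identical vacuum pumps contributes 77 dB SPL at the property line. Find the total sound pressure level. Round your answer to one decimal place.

85.5 dB SPL

L_total = L₁ + 10·log₁₀ N for N identical incoherent sources.
L_total = 77 + 10·log₁₀(7) = 77 + 8.451 = 85.45 dB SPL.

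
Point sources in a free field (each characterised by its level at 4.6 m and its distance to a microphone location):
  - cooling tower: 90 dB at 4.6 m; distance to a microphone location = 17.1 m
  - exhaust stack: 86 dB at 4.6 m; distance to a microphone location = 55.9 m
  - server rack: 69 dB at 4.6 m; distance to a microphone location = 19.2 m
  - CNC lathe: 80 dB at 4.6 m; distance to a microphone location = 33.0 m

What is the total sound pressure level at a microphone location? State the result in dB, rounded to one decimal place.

First find each source's level at the receiver (point-source: −20·log₁₀(r/r_ref)), then combine on an intensity basis.
cooling tower: 90 − 20·log₁₀(17.1/4.6) = 90 − 11.40 = 78.60 dB.
exhaust stack: 86 − 20·log₁₀(55.9/4.6) = 86 − 21.69 = 64.31 dB.
server rack: 69 − 20·log₁₀(19.2/4.6) = 69 − 12.41 = 56.59 dB.
CNC lathe: 80 − 20·log₁₀(33.0/4.6) = 80 − 17.12 = 62.88 dB.
Σ 10^(L/10) = 7.746e+07 → L_total = 10·log₁₀(7.746e+07) = 78.89 dB.

78.9 dB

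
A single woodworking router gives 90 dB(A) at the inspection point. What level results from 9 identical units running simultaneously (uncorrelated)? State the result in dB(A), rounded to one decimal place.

99.5 dB(A)

With 9 equal, uncorrelated contributions the intensity is 9× that of one unit, giving a rise of 10·log₁₀ 9.
L_total = 90 + 10·log₁₀(9) = 90 + 9.542 = 99.54 dB(A).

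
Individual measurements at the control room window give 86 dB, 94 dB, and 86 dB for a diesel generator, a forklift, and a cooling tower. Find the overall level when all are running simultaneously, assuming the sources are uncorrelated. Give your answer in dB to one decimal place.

For uncorrelated sources the intensities add, so convert each level to linear form, sum, and take 10·log₁₀ of the total.
Σ 10^(L/10) = 10^(86/10) + 10^(94/10) + 10^(86/10) = 3.308e+09.
L_total = 10·log₁₀(3.308e+09) = 95.20 dB.

95.2 dB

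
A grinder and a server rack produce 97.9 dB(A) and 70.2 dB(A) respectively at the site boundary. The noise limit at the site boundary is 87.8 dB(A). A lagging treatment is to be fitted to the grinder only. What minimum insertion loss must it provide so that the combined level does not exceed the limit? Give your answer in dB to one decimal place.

10.2 dB

Everything except the grinder sums to 10^(70.2/10) = 1.047e+07 in linear terms, 70.20 dB(A).
The limit corresponds to 10^(87.8/10) = 6.026e+08; subtracting the fixed part leaves 5.921e+08 for the grinder, i.e. 87.72 dB(A).
Required insertion loss = 97.9 − 87.72 = 10.18 dB.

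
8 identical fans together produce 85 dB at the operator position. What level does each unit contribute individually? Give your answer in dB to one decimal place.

For N identical incoherent sources L_total = L₁ + 10·log₁₀ N, so L₁ = 85 − 10·log₁₀(8) = 85 − 9.031.

76.0 dB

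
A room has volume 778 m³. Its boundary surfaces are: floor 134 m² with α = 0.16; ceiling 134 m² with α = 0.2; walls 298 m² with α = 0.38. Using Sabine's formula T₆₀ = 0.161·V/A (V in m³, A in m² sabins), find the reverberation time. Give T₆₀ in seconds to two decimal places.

0.78 s

Total absorption A = 134·0.16 + 134·0.2 + 298·0.38 = 161.48 m² sabins.
T₆₀ = 0.161 × 778 / 161.48 = 0.776 s.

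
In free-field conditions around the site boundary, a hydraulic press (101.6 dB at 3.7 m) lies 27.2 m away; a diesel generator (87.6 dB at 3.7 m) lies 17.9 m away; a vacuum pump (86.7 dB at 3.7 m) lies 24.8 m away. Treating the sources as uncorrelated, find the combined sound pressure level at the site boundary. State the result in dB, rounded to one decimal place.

Apply inverse-square spreading to bring every level to the receiver, then sum 10^(L/10).
hydraulic press: 101.6 − 20·log₁₀(27.2/3.7) = 101.6 − 17.33 = 84.27 dB.
diesel generator: 87.6 − 20·log₁₀(17.9/3.7) = 87.6 − 13.69 = 73.91 dB.
vacuum pump: 86.7 − 20·log₁₀(24.8/3.7) = 86.7 − 16.52 = 70.18 dB.
Σ 10^(L/10) = 3.025e+08 → L_total = 10·log₁₀(3.025e+08) = 84.81 dB.

84.8 dB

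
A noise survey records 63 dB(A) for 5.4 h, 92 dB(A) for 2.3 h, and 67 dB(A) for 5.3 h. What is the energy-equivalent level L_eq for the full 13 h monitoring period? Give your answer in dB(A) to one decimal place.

84.5 dB(A)

L_eq = 10·log₁₀[(1/T)·Σ tᵢ·10^(Lᵢ/10)] with T = 13 h.
Σ tᵢ·10^(Lᵢ/10) = 5.4·10^(63/10) + 2.3·10^(92/10) + 5.3·10^(67/10) = 3.683e+09.
L_eq = 10·log₁₀(3.683e+09/13) = 84.52 dB(A).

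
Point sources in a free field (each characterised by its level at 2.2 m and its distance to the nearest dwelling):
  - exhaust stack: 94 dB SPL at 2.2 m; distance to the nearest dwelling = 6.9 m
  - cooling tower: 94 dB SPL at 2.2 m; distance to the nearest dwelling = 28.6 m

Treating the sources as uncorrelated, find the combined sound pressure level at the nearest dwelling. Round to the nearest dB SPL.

Propagate each source to the receiver with L = L_ref − 20·log₁₀(r/r_ref), then add intensities.
exhaust stack: 94 − 20·log₁₀(6.9/2.2) = 94 − 9.93 = 84.07 dB SPL.
cooling tower: 94 − 20·log₁₀(28.6/2.2) = 94 − 22.28 = 71.72 dB SPL.
Σ 10^(L/10) = 2.702e+08 → L_total = 10·log₁₀(2.702e+08) = 84.32 dB SPL.

84 dB SPL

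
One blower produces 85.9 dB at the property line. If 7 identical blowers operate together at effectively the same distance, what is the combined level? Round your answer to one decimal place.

With 7 equal, uncorrelated contributions the intensity is 7× that of one unit, giving a rise of 10·log₁₀ 7.
L_total = 85.9 + 10·log₁₀(7) = 85.9 + 8.451 = 94.35 dB.

94.4 dB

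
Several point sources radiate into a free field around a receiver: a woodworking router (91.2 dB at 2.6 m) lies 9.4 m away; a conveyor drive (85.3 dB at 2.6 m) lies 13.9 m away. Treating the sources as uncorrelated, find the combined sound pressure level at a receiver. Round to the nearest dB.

First find each source's level at the receiver (point-source: −20·log₁₀(r/r_ref)), then combine on an intensity basis.
woodworking router: 91.2 − 20·log₁₀(9.4/2.6) = 91.2 − 11.16 = 80.04 dB.
conveyor drive: 85.3 − 20·log₁₀(13.9/2.6) = 85.3 − 14.56 = 70.74 dB.
Σ 10^(L/10) = 1.127e+08 → L_total = 10·log₁₀(1.127e+08) = 80.52 dB.

81 dB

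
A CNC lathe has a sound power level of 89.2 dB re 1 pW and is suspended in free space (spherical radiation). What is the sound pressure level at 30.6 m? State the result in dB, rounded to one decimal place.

The power spreads over a sphere of area 4π·r², so L_p = L_w − 10·log₁₀(4π·r²).
4π·r² = 1.177e+04 m², 10·log₁₀ of that is 40.707 dB.
L_p = 89.2 − 40.707 = 48.49 dB.

48.5 dB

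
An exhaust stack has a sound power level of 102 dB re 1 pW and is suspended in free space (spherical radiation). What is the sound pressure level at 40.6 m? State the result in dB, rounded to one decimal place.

58.8 dB

The power spreads over a sphere of area 4π·r², so L_p = L_w − 10·log₁₀(4π·r²).
4π·r² = 2.071e+04 m², 10·log₁₀ of that is 43.163 dB.
L_p = 102 − 43.163 = 58.84 dB.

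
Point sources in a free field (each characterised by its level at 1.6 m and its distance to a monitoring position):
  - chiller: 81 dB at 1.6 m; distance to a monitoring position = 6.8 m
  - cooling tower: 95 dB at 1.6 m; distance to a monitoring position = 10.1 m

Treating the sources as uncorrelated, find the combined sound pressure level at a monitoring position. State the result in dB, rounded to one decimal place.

Propagate each source to the receiver with L = L_ref − 20·log₁₀(r/r_ref), then add intensities.
chiller: 81 − 20·log₁₀(6.8/1.6) = 81 − 12.57 = 68.43 dB.
cooling tower: 95 − 20·log₁₀(10.1/1.6) = 95 − 16.00 = 79.00 dB.
Σ 10^(L/10) = 8.633e+07 → L_total = 10·log₁₀(8.633e+07) = 79.36 dB.

79.4 dB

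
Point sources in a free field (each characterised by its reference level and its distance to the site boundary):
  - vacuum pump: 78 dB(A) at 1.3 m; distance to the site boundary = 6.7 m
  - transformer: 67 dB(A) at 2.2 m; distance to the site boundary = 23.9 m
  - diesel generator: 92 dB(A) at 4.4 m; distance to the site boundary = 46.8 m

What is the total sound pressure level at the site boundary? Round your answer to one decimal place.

Propagate each source to the receiver with L = L_ref − 20·log₁₀(r/r_ref), then add intensities.
vacuum pump: 78 − 20·log₁₀(6.7/1.3) = 78 − 14.24 = 63.76 dB(A).
transformer: 67 − 20·log₁₀(23.9/2.2) = 67 − 20.72 = 46.28 dB(A).
diesel generator: 92 − 20·log₁₀(46.8/4.4) = 92 − 20.54 = 71.46 dB(A).
Σ 10^(L/10) = 1.643e+07 → L_total = 10·log₁₀(1.643e+07) = 72.16 dB(A).

72.2 dB(A)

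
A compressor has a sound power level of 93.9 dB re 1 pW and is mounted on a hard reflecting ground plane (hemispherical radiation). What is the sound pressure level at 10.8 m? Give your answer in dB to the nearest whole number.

65 dB

Free-field hemispherical radiation: L_p = L_w − 10·log₁₀(2π·r²), r = 10.8 m.
2π·r² = 732.9 m², 10·log₁₀ of that is 28.650 dB.
L_p = 93.9 − 28.650 = 65.25 dB.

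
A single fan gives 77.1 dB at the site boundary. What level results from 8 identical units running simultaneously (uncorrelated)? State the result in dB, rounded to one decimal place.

86.1 dB

N identical incoherent sources raise the level by 10·log₁₀ N.
L_total = 77.1 + 10·log₁₀(8) = 77.1 + 9.031 = 86.13 dB.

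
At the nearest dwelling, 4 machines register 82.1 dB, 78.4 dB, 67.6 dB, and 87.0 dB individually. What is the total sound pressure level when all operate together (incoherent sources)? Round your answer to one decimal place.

For uncorrelated sources the intensities add, so convert each level to linear form, sum, and take 10·log₁₀ of the total.
Σ 10^(L/10) = 10^(82.1/10) + 10^(78.4/10) + 10^(67.6/10) + 10^(87.0/10) = 7.383e+08.
L_total = 10·log₁₀(7.383e+08) = 88.68 dB.

88.7 dB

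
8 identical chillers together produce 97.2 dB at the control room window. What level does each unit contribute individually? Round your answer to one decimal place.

88.2 dB

Dividing the total intensity by 8 lowers the level by 10·log₁₀ 8 = 9.031 dB: L₁ = 97.2 − 9.031.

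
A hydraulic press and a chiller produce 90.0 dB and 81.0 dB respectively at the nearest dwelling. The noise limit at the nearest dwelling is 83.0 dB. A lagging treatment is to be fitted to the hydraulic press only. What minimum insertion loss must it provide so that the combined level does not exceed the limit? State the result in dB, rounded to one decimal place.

11.3 dB

Fixed contribution from the other source: Σ 10^(L/10) = 10^(81.0/10) = 1.259e+08 (81.00 dB).
The limit corresponds to 10^(83.0/10) = 1.995e+08; subtracting the fixed part leaves 7.363e+07 for the hydraulic press, i.e. 78.67 dB.
Required insertion loss = 90.0 − 78.67 = 11.33 dB.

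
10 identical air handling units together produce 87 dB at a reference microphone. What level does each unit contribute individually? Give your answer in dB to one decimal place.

10 equal contributions raise the level by 10·log₁₀ 10 = 10.000 dB, so each unit alone gives 87 − 10.000.

77.0 dB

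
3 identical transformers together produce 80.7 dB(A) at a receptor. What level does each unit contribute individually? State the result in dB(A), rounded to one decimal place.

75.9 dB(A)

Dividing the total intensity by 3 lowers the level by 10·log₁₀ 3 = 4.771 dB: L₁ = 80.7 − 4.771.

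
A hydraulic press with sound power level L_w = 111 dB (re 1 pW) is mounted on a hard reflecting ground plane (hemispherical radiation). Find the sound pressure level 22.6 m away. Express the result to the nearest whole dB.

Free-field hemispherical radiation: L_p = L_w − 10·log₁₀(2π·r²), r = 22.6 m.
2π·r² = 3209 m², 10·log₁₀ of that is 35.064 dB.
L_p = 111 − 35.064 = 75.94 dB.

76 dB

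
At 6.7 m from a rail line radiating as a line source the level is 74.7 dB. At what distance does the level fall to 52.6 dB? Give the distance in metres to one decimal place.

1086.6 m

For a line source L₁ − L₂ = 10·log₁₀(r₂/r₁), so r₂ = r₁·10^((L₁−L₂)/10).
r₂ = 6.7·10^((74.7−52.6)/10) = 6.7·10^(22.1/10) = 1086.61 m.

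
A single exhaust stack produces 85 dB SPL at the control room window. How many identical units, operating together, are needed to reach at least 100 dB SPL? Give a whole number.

32

N identical sources give L₁ + 10·log₁₀ N, so require 10·log₁₀ N ≥ 100 − 85 = 15.0 dB.
N ≥ 10^(15.0/10) = 31.623, so N = 32.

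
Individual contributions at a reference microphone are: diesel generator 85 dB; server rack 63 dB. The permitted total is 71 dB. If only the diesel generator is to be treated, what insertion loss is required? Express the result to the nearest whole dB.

15 dB

Everything except the diesel generator sums to 10^(63/10) = 1.995e+06 in linear terms, 63.00 dB.
To meet 71 dB overall, the treated diesel generator may contribute at most 10^(71/10) − 1.995e+06 = 1.059e+07, i.e. 70.25 dB.
So the diesel generator must be reduced from 85 to 70.25 dB: IL = 14.75 dB.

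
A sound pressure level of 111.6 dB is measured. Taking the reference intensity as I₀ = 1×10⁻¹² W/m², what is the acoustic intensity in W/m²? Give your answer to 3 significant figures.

L = 10·log₁₀(I/I₀) ⇒ I = I₀·10^(L/10) = 10⁻¹² × 10^11.16.

0.145 W/m²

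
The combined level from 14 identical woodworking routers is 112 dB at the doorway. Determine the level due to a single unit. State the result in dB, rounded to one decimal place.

14 equal contributions raise the level by 10·log₁₀ 14 = 11.461 dB, so each unit alone gives 112 − 11.461.

100.5 dB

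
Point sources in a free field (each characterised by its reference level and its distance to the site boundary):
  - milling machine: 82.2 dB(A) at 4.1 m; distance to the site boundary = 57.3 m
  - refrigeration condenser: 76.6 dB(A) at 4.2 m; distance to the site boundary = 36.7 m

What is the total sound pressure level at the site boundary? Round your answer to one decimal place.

Apply inverse-square spreading to bring every level to the receiver, then sum 10^(L/10).
milling machine: 82.2 − 20·log₁₀(57.3/4.1) = 82.2 − 22.91 = 59.29 dB(A).
refrigeration condenser: 76.6 − 20·log₁₀(36.7/4.2) = 76.6 − 18.83 = 57.77 dB(A).
Σ 10^(L/10) = 1.448e+06 → L_total = 10·log₁₀(1.448e+06) = 61.61 dB(A).

61.6 dB(A)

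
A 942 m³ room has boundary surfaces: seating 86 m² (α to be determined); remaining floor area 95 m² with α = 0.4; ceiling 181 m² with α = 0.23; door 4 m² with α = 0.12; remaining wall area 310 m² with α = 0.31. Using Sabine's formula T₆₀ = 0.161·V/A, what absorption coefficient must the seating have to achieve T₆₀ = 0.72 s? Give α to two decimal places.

0.40

From T₆₀ = 0.161·V/A, the target T₆₀ = 0.72 s needs A = 0.161·942/0.72 = 210.64 m².
Absorption from the other surfaces = 95·0.4 + 181·0.23 + 4·0.12 + 310·0.31 = 176.21 m², so the seating must supply 34.43 m² over 86 m².
α = 34.43/86 = 0.400.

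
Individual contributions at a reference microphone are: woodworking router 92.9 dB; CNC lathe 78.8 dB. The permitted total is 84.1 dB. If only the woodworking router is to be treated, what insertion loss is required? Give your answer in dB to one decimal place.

10.3 dB

The untreated sources together contribute 10^(78.8/10) = 7.586e+07, i.e. 78.80 dB.
To meet 84.1 dB overall, the treated woodworking router may contribute at most 10^(84.1/10) − 7.586e+07 = 1.812e+08, i.e. 82.58 dB.
Required insertion loss = 92.9 − 82.58 = 10.32 dB.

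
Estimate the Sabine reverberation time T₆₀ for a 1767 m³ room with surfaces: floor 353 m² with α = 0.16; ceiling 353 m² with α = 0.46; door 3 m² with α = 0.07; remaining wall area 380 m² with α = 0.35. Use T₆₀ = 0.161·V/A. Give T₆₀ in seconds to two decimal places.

A = Σ Sᵢαᵢ = 353·0.16 + 353·0.46 + 3·0.07 + 380·0.35 = 352.07 m².
T₆₀ = 0.161·V/A = 0.161·1767/352.07 = 0.808 s.

0.81 s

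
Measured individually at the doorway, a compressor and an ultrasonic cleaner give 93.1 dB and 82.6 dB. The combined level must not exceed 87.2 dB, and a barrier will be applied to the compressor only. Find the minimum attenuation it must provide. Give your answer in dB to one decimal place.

7.7 dB

Fixed contribution from the other source: Σ 10^(L/10) = 10^(82.6/10) = 1.820e+08 (82.60 dB).
The limit corresponds to 10^(87.2/10) = 5.248e+08; subtracting the fixed part leaves 3.428e+08 for the compressor, i.e. 85.35 dB.
So the compressor must be reduced from 93.1 to 85.35 dB: IL = 7.75 dB.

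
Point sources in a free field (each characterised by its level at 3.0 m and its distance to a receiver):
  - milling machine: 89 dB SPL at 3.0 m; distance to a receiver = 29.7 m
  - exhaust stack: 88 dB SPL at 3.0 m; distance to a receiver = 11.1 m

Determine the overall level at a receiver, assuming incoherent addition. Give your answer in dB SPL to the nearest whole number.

First find each source's level at the receiver (point-source: −20·log₁₀(r/r_ref)), then combine on an intensity basis.
milling machine: 89 − 20·log₁₀(29.7/3.0) = 89 − 19.91 = 69.09 dB SPL.
exhaust stack: 88 − 20·log₁₀(11.1/3.0) = 88 − 11.36 = 76.64 dB SPL.
Σ 10^(L/10) = 5.419e+07 → L_total = 10·log₁₀(5.419e+07) = 77.34 dB SPL.

77 dB SPL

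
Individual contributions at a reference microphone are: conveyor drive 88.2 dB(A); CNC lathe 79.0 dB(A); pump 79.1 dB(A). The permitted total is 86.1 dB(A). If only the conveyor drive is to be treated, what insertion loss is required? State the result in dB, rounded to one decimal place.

The untreated sources together contribute 10^(79.0/10) + 10^(79.1/10) = 1.607e+08, i.e. 82.06 dB(A).
To meet 86.1 dB(A) overall, the treated conveyor drive may contribute at most 10^(86.1/10) − 1.607e+08 = 2.467e+08, i.e. 83.92 dB(A).
So the conveyor drive must be reduced from 88.2 to 83.92 dB(A): IL = 4.28 dB.

4.3 dB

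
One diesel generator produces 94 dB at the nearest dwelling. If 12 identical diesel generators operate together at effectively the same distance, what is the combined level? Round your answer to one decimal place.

104.8 dB

N identical incoherent sources raise the level by 10·log₁₀ N.
L_total = 94 + 10·log₁₀(12) = 94 + 10.792 = 104.79 dB.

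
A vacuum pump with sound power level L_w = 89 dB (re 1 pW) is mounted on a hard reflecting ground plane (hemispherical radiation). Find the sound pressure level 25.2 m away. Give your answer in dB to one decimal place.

53.0 dB

The power spreads over a hemisphere of area 2π·r², so L_p = L_w − 10·log₁₀(2π·r²).
2π·r² = 3990 m², 10·log₁₀ of that is 36.010 dB.
L_p = 89 − 36.010 = 52.99 dB.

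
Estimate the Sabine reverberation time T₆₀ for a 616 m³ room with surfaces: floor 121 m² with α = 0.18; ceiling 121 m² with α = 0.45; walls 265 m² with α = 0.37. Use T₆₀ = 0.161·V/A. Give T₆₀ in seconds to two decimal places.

0.57 s

Total absorption A = 121·0.18 + 121·0.45 + 265·0.37 = 174.28 m² sabins.
T₆₀ = 0.161 × 616 / 174.28 = 0.569 s.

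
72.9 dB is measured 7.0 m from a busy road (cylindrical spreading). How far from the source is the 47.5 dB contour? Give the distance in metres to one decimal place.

For a line source L₁ − L₂ = 10·log₁₀(r₂/r₁), so r₂ = r₁·10^((L₁−L₂)/10).
r₂ = 7.0·10^((72.9−47.5)/10) = 7.0·10^(25.4/10) = 2427.16 m.

2427.2 m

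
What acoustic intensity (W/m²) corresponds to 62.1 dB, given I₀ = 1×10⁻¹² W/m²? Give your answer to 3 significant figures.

L = 10·log₁₀(I/I₀) ⇒ I = I₀·10^(L/10) = 10⁻¹² × 10^6.21.

1.62e-06 W/m²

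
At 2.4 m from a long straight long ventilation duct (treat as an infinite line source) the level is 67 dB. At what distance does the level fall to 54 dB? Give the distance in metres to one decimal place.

47.9 m

The 13.0 dB drop corresponds to a distance ratio of 10^(13.0/10) for a line source.
r₂ = 2.4·10^((67−54)/10) = 2.4·10^(13.0/10) = 47.89 m.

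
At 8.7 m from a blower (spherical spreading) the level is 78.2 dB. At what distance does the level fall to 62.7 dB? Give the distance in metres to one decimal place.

Point-source spreading drops the level by 20·log₁₀(r₂/r₁); inverting, r₂/r₁ = 10^(ΔL/20).
r₂ = 8.7·10^((78.2−62.7)/20) = 8.7·10^(15.5/20) = 51.82 m.

51.8 m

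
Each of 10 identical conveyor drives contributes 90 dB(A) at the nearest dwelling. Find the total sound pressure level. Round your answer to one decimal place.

100.0 dB(A)

With 10 equal, uncorrelated contributions the intensity is 10× that of one unit, giving a rise of 10·log₁₀ 10.
L_total = 90 + 10·log₁₀(10) = 90 + 10.000 = 100.00 dB(A).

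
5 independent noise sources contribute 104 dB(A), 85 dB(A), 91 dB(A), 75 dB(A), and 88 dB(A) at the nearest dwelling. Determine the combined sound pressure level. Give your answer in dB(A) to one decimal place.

Incoherent sources combine by intensity addition: L_total = 10·log₁₀(Σ 10^(L_i/10)).
Σ 10^(L/10) = 10^(104/10) + 10^(85/10) + 10^(91/10) + 10^(75/10) + 10^(88/10) = 2.736e+10.
L_total = 10·log₁₀(2.736e+10) = 104.37 dB(A).

104.4 dB(A)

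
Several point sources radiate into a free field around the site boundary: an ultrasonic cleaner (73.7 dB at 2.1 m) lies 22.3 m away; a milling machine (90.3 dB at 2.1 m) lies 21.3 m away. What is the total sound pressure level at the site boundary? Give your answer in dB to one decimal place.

70.3 dB

First find each source's level at the receiver (point-source: −20·log₁₀(r/r_ref)), then combine on an intensity basis.
ultrasonic cleaner: 73.7 − 20·log₁₀(22.3/2.1) = 73.7 − 20.52 = 53.18 dB.
milling machine: 90.3 − 20·log₁₀(21.3/2.1) = 90.3 − 20.12 = 70.18 dB.
Σ 10^(L/10) = 1.062e+07 → L_total = 10·log₁₀(1.062e+07) = 70.26 dB.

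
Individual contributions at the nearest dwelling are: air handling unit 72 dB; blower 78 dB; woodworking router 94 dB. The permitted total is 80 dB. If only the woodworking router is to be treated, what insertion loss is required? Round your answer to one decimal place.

Fixed contribution from the other sources: Σ 10^(L/10) = 10^(72/10) + 10^(78/10) = 7.894e+07 (78.97 dB).
The limit corresponds to 10^(80/10) = 1.000e+08; subtracting the fixed part leaves 2.106e+07 for the woodworking router, i.e. 73.23 dB.
So the woodworking router must be reduced from 94 to 73.23 dB: IL = 20.77 dB.

20.8 dB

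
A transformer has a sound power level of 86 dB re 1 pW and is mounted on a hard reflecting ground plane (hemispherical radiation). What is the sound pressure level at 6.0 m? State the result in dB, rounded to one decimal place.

The power spreads over a hemisphere of area 2π·r², so L_p = L_w − 10·log₁₀(2π·r²).
2π·r² = 226.2 m², 10·log₁₀ of that is 23.545 dB.
L_p = 86 − 23.545 = 62.46 dB.

62.5 dB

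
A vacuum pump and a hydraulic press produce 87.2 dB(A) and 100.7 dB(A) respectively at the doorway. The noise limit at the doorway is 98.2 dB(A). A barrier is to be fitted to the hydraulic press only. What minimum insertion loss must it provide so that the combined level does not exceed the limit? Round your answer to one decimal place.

2.9 dB

The untreated sources together contribute 10^(87.2/10) = 5.248e+08, i.e. 87.20 dB(A).
The limit corresponds to 10^(98.2/10) = 6.607e+09; subtracting the fixed part leaves 6.082e+09 for the hydraulic press, i.e. 97.84 dB(A).
Required insertion loss = 100.7 − 97.84 = 2.86 dB.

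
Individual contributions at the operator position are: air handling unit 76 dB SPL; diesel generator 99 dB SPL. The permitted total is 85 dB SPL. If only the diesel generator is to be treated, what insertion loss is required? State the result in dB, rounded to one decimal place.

Everything except the diesel generator sums to 10^(76/10) = 3.981e+07 in linear terms, 76.00 dB SPL.
The limit corresponds to 10^(85/10) = 3.162e+08; subtracting the fixed part leaves 2.764e+08 for the diesel generator, i.e. 84.42 dB SPL.
So the diesel generator must be reduced from 99 to 84.42 dB SPL: IL = 14.58 dB.

14.6 dB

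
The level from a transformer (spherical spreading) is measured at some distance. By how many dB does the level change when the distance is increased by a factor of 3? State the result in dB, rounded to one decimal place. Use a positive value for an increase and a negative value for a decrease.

Point-source spreading: ΔL = −20·log₁₀(r₂/r₁).
ΔL = −20·log₁₀(3) = -9.54 dB.

-9.5 dB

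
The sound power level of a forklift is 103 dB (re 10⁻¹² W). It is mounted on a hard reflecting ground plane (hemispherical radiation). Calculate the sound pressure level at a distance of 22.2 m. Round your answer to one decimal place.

68.1 dB

The power spreads over a hemisphere of area 2π·r², so L_p = L_w − 10·log₁₀(2π·r²).
2π·r² = 3097 m², 10·log₁₀ of that is 34.909 dB.
L_p = 103 − 34.909 = 68.09 dB.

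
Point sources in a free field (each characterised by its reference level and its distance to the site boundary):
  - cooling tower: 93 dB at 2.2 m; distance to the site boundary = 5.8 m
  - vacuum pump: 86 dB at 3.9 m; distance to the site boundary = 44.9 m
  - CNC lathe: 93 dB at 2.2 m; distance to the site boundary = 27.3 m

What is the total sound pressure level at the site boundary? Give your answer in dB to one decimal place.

84.8 dB

First find each source's level at the receiver (point-source: −20·log₁₀(r/r_ref)), then combine on an intensity basis.
cooling tower: 93 − 20·log₁₀(5.8/2.2) = 93 − 8.42 = 84.58 dB.
vacuum pump: 86 − 20·log₁₀(44.9/3.9) = 86 − 21.22 = 64.78 dB.
CNC lathe: 93 − 20·log₁₀(27.3/2.2) = 93 − 21.87 = 71.13 dB.
Σ 10^(L/10) = 3.030e+08 → L_total = 10·log₁₀(3.030e+08) = 84.81 dB.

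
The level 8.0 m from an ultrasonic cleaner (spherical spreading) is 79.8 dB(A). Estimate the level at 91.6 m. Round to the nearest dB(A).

59 dB(A)

For a point source, L₂ = L₁ − 20·log₁₀(r₂/r₁).
L₂ = 79.8 − 20·log₁₀(91.6/8.0) = 79.8 − 21.176 = 58.62 dB(A).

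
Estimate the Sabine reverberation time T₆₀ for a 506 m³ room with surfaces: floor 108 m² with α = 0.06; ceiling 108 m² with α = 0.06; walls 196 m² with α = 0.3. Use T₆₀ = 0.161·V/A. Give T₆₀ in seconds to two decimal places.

1.14 s

Total absorption A = 108·0.06 + 108·0.06 + 196·0.3 = 71.76 m² sabins.
T₆₀ = 0.161 × 506 / 71.76 = 1.135 s.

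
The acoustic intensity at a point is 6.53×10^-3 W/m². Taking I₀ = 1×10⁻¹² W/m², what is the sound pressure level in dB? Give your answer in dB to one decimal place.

Dividing by I₀ shifts the exponent by 12: I/I₀ = 6.53×10^9.
L = 10·(0.8149 + 9) = 98.15 dB.

98.1 dB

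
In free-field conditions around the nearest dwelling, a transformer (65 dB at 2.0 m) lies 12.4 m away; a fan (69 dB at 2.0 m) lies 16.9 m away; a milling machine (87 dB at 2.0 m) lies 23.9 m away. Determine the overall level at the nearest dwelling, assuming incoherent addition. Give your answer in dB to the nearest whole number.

Propagate each source to the receiver with L = L_ref − 20·log₁₀(r/r_ref), then add intensities.
transformer: 65 − 20·log₁₀(12.4/2.0) = 65 − 15.85 = 49.15 dB.
fan: 69 − 20·log₁₀(16.9/2.0) = 69 − 18.54 = 50.46 dB.
milling machine: 87 − 20·log₁₀(23.9/2.0) = 87 − 21.55 = 65.45 dB.
Σ 10^(L/10) = 3.703e+06 → L_total = 10·log₁₀(3.703e+06) = 65.69 dB.

66 dB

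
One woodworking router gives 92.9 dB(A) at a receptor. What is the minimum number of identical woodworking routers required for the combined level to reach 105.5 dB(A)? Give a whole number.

N identical sources give L₁ + 10·log₁₀ N, so require 10·log₁₀ N ≥ 105.5 − 92.9 = 12.6 dB.
N ≥ 10^(12.6/10) = 18.197, so N = 19.

19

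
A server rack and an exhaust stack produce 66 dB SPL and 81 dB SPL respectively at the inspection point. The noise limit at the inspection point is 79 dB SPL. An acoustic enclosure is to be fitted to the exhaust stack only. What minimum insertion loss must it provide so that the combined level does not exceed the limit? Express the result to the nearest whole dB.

2 dB

Fixed contribution from the other source: Σ 10^(L/10) = 10^(66/10) = 3.981e+06 (66.00 dB SPL).
The limit corresponds to 10^(79/10) = 7.943e+07; subtracting the fixed part leaves 7.545e+07 for the exhaust stack, i.e. 78.78 dB SPL.
Required insertion loss = 81 − 78.78 = 2.22 dB.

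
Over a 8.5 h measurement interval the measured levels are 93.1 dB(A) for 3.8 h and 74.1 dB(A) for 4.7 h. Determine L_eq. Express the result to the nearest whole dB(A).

Weight each interval's intensity by its duration and average over T = 8.5 h:
Σ tᵢ·10^(Lᵢ/10) = 3.8·10^(93.1/10) + 4.7·10^(74.1/10) = 7.879e+09.
L_eq = 10·log₁₀(7.879e+09/8.5) = 89.67 dB(A).

90 dB(A)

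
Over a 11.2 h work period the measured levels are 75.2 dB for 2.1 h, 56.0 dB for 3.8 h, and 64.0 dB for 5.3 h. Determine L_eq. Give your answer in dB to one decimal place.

L_eq = 10·log₁₀[(1/T)·Σ tᵢ·10^(Lᵢ/10)] with T = 11.2 h.
Σ tᵢ·10^(Lᵢ/10) = 2.1·10^(75.2/10) + 3.8·10^(56.0/10) + 5.3·10^(64.0/10) = 8.436e+07.
L_eq = 10·log₁₀(8.436e+07/11.2) = 68.77 dB.

68.8 dB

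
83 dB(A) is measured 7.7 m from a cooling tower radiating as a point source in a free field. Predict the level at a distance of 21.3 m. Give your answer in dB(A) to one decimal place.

74.2 dB(A)

Spherical spreading from a point source gives a 20·log₁₀(r₂/r₁) drop.
L₂ = 83 − 20·log₁₀(21.3/7.7) = 83 − 8.838 = 74.16 dB(A).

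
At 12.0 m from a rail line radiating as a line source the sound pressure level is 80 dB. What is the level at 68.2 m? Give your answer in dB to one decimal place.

72.5 dB

Line-source attenuation: ΔL = 10·log₁₀(r₂/r₁) = 10·log₁₀(68.2/12.0) = 7.546 dB.
L₂ = 80 − 10·log₁₀(68.2/12.0) = 80 − 7.546 = 72.45 dB.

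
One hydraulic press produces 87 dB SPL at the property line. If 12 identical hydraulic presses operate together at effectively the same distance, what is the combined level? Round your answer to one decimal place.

With 12 equal, uncorrelated contributions the intensity is 12× that of one unit, giving a rise of 10·log₁₀ 12.
L_total = 87 + 10·log₁₀(12) = 87 + 10.792 = 97.79 dB SPL.

97.8 dB SPL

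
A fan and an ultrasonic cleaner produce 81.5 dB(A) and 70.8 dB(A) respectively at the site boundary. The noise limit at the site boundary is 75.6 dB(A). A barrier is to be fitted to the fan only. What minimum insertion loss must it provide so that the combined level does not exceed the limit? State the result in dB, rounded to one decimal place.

7.6 dB

Everything except the fan sums to 10^(70.8/10) = 1.202e+07 in linear terms, 70.80 dB(A).
To meet 75.6 dB(A) overall, the treated fan may contribute at most 10^(75.6/10) − 1.202e+07 = 2.429e+07, i.e. 73.85 dB(A).
So the fan must be reduced from 81.5 to 73.85 dB(A): IL = 7.65 dB.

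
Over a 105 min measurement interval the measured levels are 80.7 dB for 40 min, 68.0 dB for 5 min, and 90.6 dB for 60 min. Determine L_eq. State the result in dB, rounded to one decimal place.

88.5 dB

The energy average is taken in the linear domain: L_eq = 10·log₁₀[(Σ tᵢ·10^(Lᵢ/10))/T], T = 105 min.
Σ tᵢ·10^(Lᵢ/10) = 40·10^(80.7/10) + 5·10^(68.0/10) + 60·10^(90.6/10) = 7.362e+10.
L_eq = 10·log₁₀(7.362e+10/105) = 88.46 dB.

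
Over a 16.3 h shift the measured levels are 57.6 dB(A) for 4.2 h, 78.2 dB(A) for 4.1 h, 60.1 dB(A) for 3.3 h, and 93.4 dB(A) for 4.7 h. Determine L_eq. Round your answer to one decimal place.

88.1 dB(A)

Weight each interval's intensity by its duration and average over T = 16.3 h:
Σ tᵢ·10^(Lᵢ/10) = 4.2·10^(57.6/10) + 4.1·10^(78.2/10) + 3.3·10^(60.1/10) + 4.7·10^(93.4/10) = 1.056e+10.
L_eq = 10·log₁₀(1.056e+10/16.3) = 88.11 dB(A).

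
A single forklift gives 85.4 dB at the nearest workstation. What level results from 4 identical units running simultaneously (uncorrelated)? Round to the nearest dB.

91 dB

N identical incoherent sources raise the level by 10·log₁₀ N.
L_total = 85.4 + 10·log₁₀(4) = 85.4 + 6.021 = 91.42 dB.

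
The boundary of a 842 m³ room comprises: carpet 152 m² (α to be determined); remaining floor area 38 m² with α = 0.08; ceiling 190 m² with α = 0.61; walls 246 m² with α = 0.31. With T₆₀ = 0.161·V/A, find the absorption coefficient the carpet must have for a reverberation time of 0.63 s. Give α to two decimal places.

0.13

From T₆₀ = 0.161·V/A, the target T₆₀ = 0.63 s needs A = 0.161·842/0.63 = 215.18 m².
Absorption from the other surfaces = 38·0.08 + 190·0.61 + 246·0.31 = 195.20 m², so the carpet must supply 19.98 m² over 152 m².
α = 19.98/152 = 0.131.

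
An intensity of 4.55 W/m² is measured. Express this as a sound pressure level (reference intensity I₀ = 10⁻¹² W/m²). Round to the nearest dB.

Dividing by I₀ shifts the exponent by 12: I/I₀ = 4.55×10^12.
L = 10·(0.6580 + 12) = 126.58 dB.

127 dB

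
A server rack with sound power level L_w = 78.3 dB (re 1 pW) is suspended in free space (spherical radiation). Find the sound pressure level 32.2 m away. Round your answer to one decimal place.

37.2 dB

The power spreads over a sphere of area 4π·r², so L_p = L_w − 10·log₁₀(4π·r²).
4π·r² = 1.303e+04 m², 10·log₁₀ of that is 41.149 dB.
L_p = 78.3 − 41.149 = 37.15 dB.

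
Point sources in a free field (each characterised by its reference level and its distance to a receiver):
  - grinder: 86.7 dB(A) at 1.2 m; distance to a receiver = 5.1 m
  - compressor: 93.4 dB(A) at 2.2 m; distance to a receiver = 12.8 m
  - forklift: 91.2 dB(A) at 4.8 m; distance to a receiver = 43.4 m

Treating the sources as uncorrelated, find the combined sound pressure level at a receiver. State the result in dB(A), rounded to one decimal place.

80.3 dB(A)

Propagate each source to the receiver with L = L_ref − 20·log₁₀(r/r_ref), then add intensities.
grinder: 86.7 − 20·log₁₀(5.1/1.2) = 86.7 − 12.57 = 74.13 dB(A).
compressor: 93.4 − 20·log₁₀(12.8/2.2) = 93.4 − 15.30 = 78.10 dB(A).
forklift: 91.2 − 20·log₁₀(43.4/4.8) = 91.2 − 19.12 = 72.08 dB(A).
Σ 10^(L/10) = 1.066e+08 → L_total = 10·log₁₀(1.066e+08) = 80.28 dB(A).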